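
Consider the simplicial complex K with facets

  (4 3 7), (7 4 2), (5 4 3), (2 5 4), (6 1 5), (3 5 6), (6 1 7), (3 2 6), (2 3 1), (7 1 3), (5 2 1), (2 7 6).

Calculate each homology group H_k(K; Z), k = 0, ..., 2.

Fix the vertex order 1 < 2 < 3 < 4 < 5 < 6 < 7 and write every simplex with vertices in increasing order. Then dim K = 2 and the simplices of K are:

  0-simplices (7): [1], [2], [3], [4], [5], [6], [7]
  1-simplices (18): [1,2], [1,3], [1,5], [1,6], [1,7], [2,3], [2,4], [2,5], [2,6], [2,7], [3,4], [3,5], [3,6], [3,7], [4,5], [4,7], [5,6], [6,7]
  2-simplices (12): [1,2,3], [1,2,5], [1,3,7], [1,5,6], [1,6,7], [2,3,6], [2,4,5], [2,4,7], [2,6,7], [3,4,5], [3,4,7], [3,5,6]

Hence C_0 ≅ Z^7, C_1 ≅ Z^18, C_2 ≅ Z^12.

Boundary ∂_1: C_1 → C_0 sends each edge [p,q] (with p < q) to q − p. For instance
  ∂[2,6] = [6] − [2].
As a 7×18 matrix over Z this has rank 6, with invariant factors (1,1,1,1,1,1).

The boundary map ∂_2: C_2 → C_1 acts by ∂[p,q,r] = [q,r] − [p,r] + [p,q]. For instance
  ∂[2,6,7] = [6,7] − [2,7] + [2,6],
  ∂[2,4,5] = [4,5] − [2,5] + [2,4].
This gives a 18×12 integer matrix of rank 12; reducing to Smith normal form yields diagonal entries (1,1,1,1,1,1,1,1,1,1,1,2).

Reading off H_k = ker ∂_k / im ∂_{k+1}:

  H_0: rank C_0 − rank ∂_1 = 7 − 6 = 1, and the invariant factors of ∂_1 are all 1, so H_0 = Z.
  H_1: rank ker ∂_1 − rank ∂_2 = (18 − 6) − 12 = 0, and ∂_2 has invariant factor 2 > 1, so H_1 = Z/2.
  H_2: rank ker ∂_2 − rank ∂_3 = (12 − 12) − 0 = 0, and there is no ∂_3, so H_2 = 0.

As a check, the Euler characteristic is 7 − 18 + 12 = 1, which agrees with 1 − 0 + 0 = 1.
(K is a triangulation of the real projective plane RP^2.)

H_0 = Z,  H_1 = Z/2,  H_2 = 0.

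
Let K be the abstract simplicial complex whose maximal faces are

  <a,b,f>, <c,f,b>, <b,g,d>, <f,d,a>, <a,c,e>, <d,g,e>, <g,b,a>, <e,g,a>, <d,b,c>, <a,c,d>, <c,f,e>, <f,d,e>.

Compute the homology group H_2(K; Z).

We work with the vertex ordering a < b < c < d < e < f < g. The simplices of K, each written with vertices in increasing order, are:

  0-simplices (7): a, b, c, d, e, f, g
  1-simplices (18): ab, ac, ad, ae, af, ag, bc, bd, bf, bg, cd, ce, cf, de, df, dg, ef, eg
  2-simplices (12): abf, abg, acd, ace, adf, aeg, bcd, bcf, bdg, cef, def, deg

giving chain groups C_0 ≅ Z^7, C_1 ≅ Z^18, C_2 ≅ Z^12.

The boundary map ∂_1: C_1 → C_0 is given by ∂[p,q] = [q] − [p]. For instance
  ∂df = f − d.
As a 7×18 matrix over Z this has rank 6, with invariant factors (1,1,1,1,1,1).

Boundary ∂_2: C_2 → C_1 sends each 2-simplex [p,q,r] to [q,r] − [p,r] + [p,q]. For instance
  ∂adf = df − af + ad,
  ∂ace = ce − ae + ac.
As a 18×12 matrix over Z this has rank 12, with invariant factors (1,1,1,1,1,1,1,1,1,1,1,2).

Reading off H_k = ker ∂_k / im ∂_{k+1}:

  H_2: rank ker ∂_2 − rank ∂_3 = (12 − 12) − 0 = 0, and there is no ∂_3, so H_2 = 0.

(K is a triangulation of the real projective plane RP^2.)

H_2 = 0.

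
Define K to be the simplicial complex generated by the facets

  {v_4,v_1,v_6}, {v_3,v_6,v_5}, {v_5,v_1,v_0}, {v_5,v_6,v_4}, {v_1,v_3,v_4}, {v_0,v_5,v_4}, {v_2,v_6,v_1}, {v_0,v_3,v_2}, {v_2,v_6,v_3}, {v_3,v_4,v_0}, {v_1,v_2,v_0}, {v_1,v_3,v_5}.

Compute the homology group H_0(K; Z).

K has 7 vertices, 18 edges, 12 triangles.
rank ∂_0 = 0, rank ∂_1 = 6 ⇒ b_0 = 7 − 0 − 6 = 1; all invariant factors of ∂_1 are 1 so no torsion. So H_0 ≅ Z.

H_0 = Z.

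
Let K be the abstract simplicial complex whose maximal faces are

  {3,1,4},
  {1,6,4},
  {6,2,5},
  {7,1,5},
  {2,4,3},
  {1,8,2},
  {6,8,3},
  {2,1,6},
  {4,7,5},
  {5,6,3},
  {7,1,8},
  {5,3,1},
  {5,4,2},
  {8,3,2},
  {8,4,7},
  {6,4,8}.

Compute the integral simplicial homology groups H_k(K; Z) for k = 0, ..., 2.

Fix the vertex order 1 < 2 < 3 < 4 < 5 < 6 < 7 < 8 and write every simplex with vertices in increasing order. Then dim K = 2 and the simplices of K are:

  0-simplices (8): [1], [2], [3], [4], [5], [6], [7], [8]
  1-simplices (24): (24 of them)
  2-simplices (16): [1,2,6], [1,2,8], [1,3,4], [1,3,5], [1,4,6], [1,5,7], [1,7,8], [2,3,4], [2,3,8], [2,4,5], [2,5,6], [3,5,6], [3,6,8], [4,5,7], [4,6,8], [4,7,8]

Hence C_0 ≅ Z^8, C_1 ≅ Z^24, C_2 ≅ Z^16.

The boundary map ∂_1: C_1 → C_0 is given by ∂[p,q] = [q] − [p]. For instance
  ∂[1,8] = [8] − [1].
The resulting 8×24 matrix has rank 7, and its Smith normal form has invariant factors (1,1,1,1,1,1,1).

∂_2: C_2 → C_1 sends each 2-simplex [p,q,r] to [q,r] − [p,r] + [p,q]. For instance
  ∂[4,6,8] = [6,8] − [4,8] + [4,6],
  ∂[1,7,8] = [7,8] − [1,8] + [1,7].
This gives a 24×16 integer matrix of rank 15; reducing to Smith normal form yields diagonal entries (1,1,1,1,1,1,1,1,1,1,1,1,1,1,1).

Computing H_k = (kernel of ∂_k) / (image of ∂_{k+1}):

  H_0: rank C_0 − rank ∂_1 = 8 − 7 = 1, and the invariant factors of ∂_1 are all 1, so H_0 = Z.
  H_1: rank ker ∂_1 − rank ∂_2 = (24 − 7) − 15 = 2, and the invariant factors of ∂_2 are all 1, so H_1 = Z^2.
  H_2: rank ker ∂_2 − rank ∂_3 = (16 − 15) − 0 = 1, and there is no ∂_3, so H_2 = Z.

As a check, the Euler characteristic is 8 − 24 + 16 = 0, which agrees with 1 − 2 + 1 = 0.

H_0 ≅ Z,  H_1 ≅ Z^2,  H_2 ≅ Z.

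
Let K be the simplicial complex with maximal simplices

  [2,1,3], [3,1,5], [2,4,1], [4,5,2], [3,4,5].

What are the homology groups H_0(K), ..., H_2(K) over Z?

H_0 ≅ Z,  H_1 ≅ Z,  H_2 = 0.

Fix the vertex order 1 < 2 < 3 < 4 < 5 and write every simplex with vertices in increasing order. Then dim K = 2 and the simplices of K are:

  0-simplices (5): [1], [2], [3], [4], [5]
  1-simplices (10): [1,2], [1,3], [1,4], [1,5], [2,3], [2,4], [2,5], [3,4], [3,5], [4,5]
  2-simplices (5): [1,2,3], [1,2,4], [1,3,5], [2,4,5], [3,4,5]

giving chain groups C_0 ≅ Z^5, C_1 ≅ Z^10, C_2 ≅ Z^5.

The boundary map ∂_1: C_1 → C_0 maps an edge to its endpoints' difference, ∂[p,q] = q − p.
As a 5×10 matrix over Z this has rank 4, with invariant factors (1,1,1,1).

Boundary ∂_2: C_2 → C_1 acts by ∂[p,q,r] = [q,r] − [p,r] + [p,q]. For instance
  ∂[2,4,5] = [4,5] − [2,5] + [2,4],
  ∂[1,3,5] = [3,5] − [1,5] + [1,3].
As a 10×5 matrix over Z this has rank 5, with invariant factors (1,1,1,1,1).

Computing H_k = (kernel of ∂_k) / (image of ∂_{k+1}):

  H_0: rank C_0 − rank ∂_1 = 5 − 4 = 1, and the invariant factors of ∂_1 are all 1, so H_0 ≅ Z.
  H_1: rank ker ∂_1 − rank ∂_2 = (10 − 4) − 5 = 1, and the invariant factors of ∂_2 are all 1, so H_1 ≅ Z.
  H_2: rank ker ∂_2 − rank ∂_3 = (5 − 5) − 0 = 0, and there is no ∂_3, so H_2 ≅ 0.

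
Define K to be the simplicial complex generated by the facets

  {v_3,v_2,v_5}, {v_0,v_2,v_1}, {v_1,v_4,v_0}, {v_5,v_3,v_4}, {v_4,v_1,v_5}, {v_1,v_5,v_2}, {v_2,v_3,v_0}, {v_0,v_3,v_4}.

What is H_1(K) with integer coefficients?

Fix the vertex order v_0 < v_1 < v_2 < v_3 < v_4 < v_5 and write every simplex with vertices in increasing order. Then dim K = 2 and the simplices of K are:

  0-simplices (6): [v_0], [v_1], [v_2], [v_3], [v_4], [v_5]
  1-simplices (12): [v_0,v_1], [v_0,v_2], [v_0,v_3], [v_0,v_4], [v_1,v_2], [v_1,v_4], [v_1,v_5], [v_2,v_3], [v_2,v_5], [v_3,v_4], [v_3,v_5], [v_4,v_5]
  2-simplices (8): [v_0,v_1,v_2], [v_0,v_1,v_4], [v_0,v_2,v_3], [v_0,v_3,v_4], [v_1,v_2,v_5], [v_1,v_4,v_5], [v_2,v_3,v_5], [v_3,v_4,v_5]

so the chain groups are C_0 ≅ Z^6, C_1 ≅ Z^12, C_2 ≅ Z^8.

The boundary map ∂_1: C_1 → C_0 is given by ∂[p,q] = [q] − [p]. For instance
  ∂[v_0,v_4] = [v_4] − [v_0].
The resulting 6×12 matrix has rank 5, and its Smith normal form has invariant factors (1,1,1,1,1).

The boundary map ∂_2: C_2 → C_1 acts by ∂[p,q,r] = [q,r] − [p,r] + [p,q]. For instance
  ∂[v_0,v_1,v_2] = [v_1,v_2] − [v_0,v_2] + [v_0,v_1],
  ∂[v_3,v_4,v_5] = [v_4,v_5] − [v_3,v_5] + [v_3,v_4].
The 12×8 boundary matrix has rank 7 and Smith normal form diag(1,1,1,1,1,1,1).

From H_k ≅ ker(∂_k) / im(∂_{k+1}) we obtain:

  H_1: rank ker ∂_1 − rank ∂_2 = (12 − 5) − 7 = 0, and the invariant factors of ∂_2 are all 1, so H_1 = 0.

(K is a triangulation of the 2-sphere S^2.)

H_1 ≅ 0.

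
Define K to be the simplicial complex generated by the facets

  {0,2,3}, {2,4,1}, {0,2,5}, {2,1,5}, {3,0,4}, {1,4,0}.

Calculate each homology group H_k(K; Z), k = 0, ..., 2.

H_0 ≅ Z,  H_1 ≅ Z,  H_2 = 0.

Fix the vertex order 0 < 1 < 2 < 3 < 4 < 5 and write every simplex with vertices in increasing order. Then dim K = 2 and the simplices of K are:

  0-simplices (6): [0], [1], [2], [3], [4], [5]
  1-simplices (12): [0,1], [0,2], [0,3], [0,4], [0,5], [1,2], [1,4], [1,5], [2,3], [2,4], [2,5], [3,4]
  2-simplices (6): [0,1,4], [0,2,3], [0,2,5], [0,3,4], [1,2,4], [1,2,5]

giving chain groups C_0 ≅ Z^6, C_1 ≅ Z^12, C_2 ≅ Z^6.

Boundary ∂_1: C_1 → C_0 is given by ∂[p,q] = [q] − [p]. For instance
  ∂[0,4] = [4] − [0].
The resulting 6×12 matrix has rank 5, and its Smith normal form has invariant factors (1,1,1,1,1).

The boundary map ∂_2: C_2 → C_1 maps a triangle to the signed sum of its edges. For instance
  ∂[0,1,4] = [1,4] − [0,4] + [0,1],
  ∂[0,2,3] = [2,3] − [0,3] + [0,2].
The resulting 12×6 matrix has rank 6, and its Smith normal form has invariant factors (1,1,1,1,1,1).

From H_k ≅ ker(∂_k) / im(∂_{k+1}) we obtain:

  H_0: rank C_0 − rank ∂_1 = 6 − 5 = 1, and the invariant factors of ∂_1 are all 1, so H_0 ≅ Z.
  H_1: rank ker ∂_1 − rank ∂_2 = (12 − 5) − 6 = 1, and the invariant factors of ∂_2 are all 1, so H_1 ≅ Z.
  H_2: rank ker ∂_2 − rank ∂_3 = (6 − 6) − 0 = 0, and there is no ∂_3, so H_2 ≅ 0.

As a check, the Euler characteristic is 6 − 12 + 6 = 0, which agrees with 1 − 1 + 0 = 0.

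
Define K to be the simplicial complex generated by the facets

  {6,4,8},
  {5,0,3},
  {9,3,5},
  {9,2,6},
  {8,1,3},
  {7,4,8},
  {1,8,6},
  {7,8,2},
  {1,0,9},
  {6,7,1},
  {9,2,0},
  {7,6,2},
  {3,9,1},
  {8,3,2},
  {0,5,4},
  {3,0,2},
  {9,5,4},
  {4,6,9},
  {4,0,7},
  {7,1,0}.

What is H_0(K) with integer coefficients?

We work with the vertex ordering 0 < 1 < 2 < 3 < 4 < 5 < 6 < 7 < 8 < 9. The simplices of K, each written with vertices in increasing order, are:

  0-simplices (10): [0], [1], [2], [3], [4], [5], [6], [7], [8], [9]
  1-simplices (30): (30 of them)
  2-simplices (20): (20 of them)

so the chain groups are C_0 ≅ Z^10, C_1 ≅ Z^30, C_2 ≅ Z^20.

∂_1: C_1 → C_0 is given by ∂[p,q] = [q] − [p]. For instance
  ∂[0,1] = [1] − [0].
The resulting 10×30 matrix has rank 9, and its Smith normal form has invariant factors (1,1,1,1,1,1,1,1,1).

Boundary ∂_2: C_2 → C_1 acts by ∂[p,q,r] = [q,r] − [p,r] + [p,q]. For instance
  ∂[0,2,3] = [2,3] − [0,3] + [0,2],
  ∂[2,7,8] = [7,8] − [2,8] + [2,7].
The 30×20 boundary matrix has rank 20 and Smith normal form diag(1,1,1,1,1,1,1,1,1,1,1,1,1,1,1,1,1,1,1,2).

Now H_k = ker ∂_k / im ∂_{k+1}, so:

  H_0: rank C_0 − rank ∂_1 = 10 − 9 = 1, and the invariant factors of ∂_1 are all 1, so H_0 ≅ Z.

(K is a triangulation of the Klein bottle.)

H_0 ≅ Z.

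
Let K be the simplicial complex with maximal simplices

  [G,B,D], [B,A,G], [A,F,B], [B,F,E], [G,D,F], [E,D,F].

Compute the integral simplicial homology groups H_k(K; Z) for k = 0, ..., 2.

Order the vertices as A < B < D < E < F < G. Listing each simplex with vertices in this order, K has dimension 2 with simplices:

  0-simplices (6): A, B, D, E, F, G
  1-simplices (12): AB, AF, AG, BD, BE, BF, BG, DE, DF, DG, EF, FG
  2-simplices (6): ABF, ABG, BDG, BEF, DEF, DFG

giving chain groups C_0 ≅ Z^6, C_1 ≅ Z^12, C_2 ≅ Z^6.

Boundary ∂_1: C_1 → C_0 maps an edge to its endpoints' difference, ∂[p,q] = q − p. For instance
  ∂BD = D − B.
As a 6×12 matrix over Z this has rank 5, with invariant factors (1,1,1,1,1).

∂_2: C_2 → C_1 maps a triangle to the signed sum of its edges. For instance
  ∂DEF = EF − DF + DE,
  ∂ABF = BF − AF + AB.
This gives a 12×6 integer matrix of rank 6; reducing to Smith normal form yields diagonal entries (1,1,1,1,1,1).

Computing H_k = (kernel of ∂_k) / (image of ∂_{k+1}):

  H_0: rank C_0 − rank ∂_1 = 6 − 5 = 1, and the invariant factors of ∂_1 are all 1, so H_0 ≅ Z.
  H_1: rank ker ∂_1 − rank ∂_2 = (12 − 5) − 6 = 1, and the invariant factors of ∂_2 are all 1, so H_1 ≅ Z.
  H_2: rank ker ∂_2 − rank ∂_3 = (6 − 6) − 0 = 0, and there is no ∂_3, so H_2 ≅ 0.

As a check, the Euler characteristic is 6 − 12 + 6 = 0, which agrees with 1 − 1 + 0 = 0.

H_0 ≅ Z,  H_1 ≅ Z,  H_2 = 0.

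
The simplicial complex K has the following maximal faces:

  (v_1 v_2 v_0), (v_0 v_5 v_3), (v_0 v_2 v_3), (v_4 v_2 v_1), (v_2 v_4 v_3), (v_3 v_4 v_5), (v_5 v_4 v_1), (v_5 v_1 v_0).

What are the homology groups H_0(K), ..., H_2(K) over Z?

H_0 ≅ Z,  H_1 = 0,  H_2 ≅ Z.

K has 6 vertices, 12 edges, 8 triangles.
rank ∂_0 = 0, rank ∂_1 = 5 ⇒ b_0 = 6 − 0 − 5 = 1; all invariant factors of ∂_1 are 1 so no torsion. So H_0 = Z.
rank ∂_1 = 5, rank ∂_2 = 7 ⇒ b_1 = 12 − 5 − 7 = 0; all invariant factors of ∂_2 are 1 so no torsion. So H_1 = 0.
rank ∂_2 = 7, rank ∂_3 = 0 ⇒ b_2 = 8 − 7 − 0 = 1. So H_2 = Z.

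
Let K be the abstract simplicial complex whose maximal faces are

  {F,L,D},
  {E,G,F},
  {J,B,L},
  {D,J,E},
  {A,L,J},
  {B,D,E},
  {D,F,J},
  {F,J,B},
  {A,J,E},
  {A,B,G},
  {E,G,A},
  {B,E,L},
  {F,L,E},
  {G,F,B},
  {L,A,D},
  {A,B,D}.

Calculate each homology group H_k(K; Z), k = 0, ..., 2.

Take the total order A < B < D < E < F < G < J < L on the vertex set. Then K (dimension 2) consists of the simplices:

  0-simplices (8): A, B, D, E, F, G, J, L
  1-simplices (24): AB, AD, AE, AG, AJ, AL, BD, BE, BF, BG, BJ, BL, DE, DF, DJ, DL, EF, EG, EJ, EL, FG, FJ, FL, JL
  2-simplices (16): ABD, ABG, ADL, AEG, AEJ, AJL, BDE, BEL, BFG, BFJ, BJL, DEJ, DFJ, DFL, EFG, EFL

so the chain groups are C_0 ≅ Z^8, C_1 ≅ Z^24, C_2 ≅ Z^16.

∂_1: C_1 → C_0 is given by ∂[p,q] = [q] − [p]. For instance
  ∂EL = L − E.
This gives a 8×24 integer matrix of rank 7; reducing to Smith normal form yields diagonal entries (1,1,1,1,1,1,1).

The boundary map ∂_2: C_2 → C_1 acts by ∂[p,q,r] = [q,r] − [p,r] + [p,q]. For instance
  ∂AEG = EG − AG + AE,
  ∂BFJ = FJ − BJ + BF.
The resulting 24×16 matrix has rank 15, and its Smith normal form has invariant factors (1,1,1,1,1,1,1,1,1,1,1,1,1,1,1).

Now H_k = ker ∂_k / im ∂_{k+1}, so:

  H_0: rank C_0 − rank ∂_1 = 8 − 7 = 1, and the invariant factors of ∂_1 are all 1, so H_0 = Z.
  H_1: rank ker ∂_1 − rank ∂_2 = (24 − 7) − 15 = 2, and the invariant factors of ∂_2 are all 1, so H_1 = Z^2.
  H_2: rank ker ∂_2 − rank ∂_3 = (16 − 15) − 0 = 1, and there is no ∂_3, so H_2 = Z.

(K is a triangulation of the torus T^2.)

H_0 ≅ Z,  H_1 ≅ Z^2,  H_2 ≅ Z.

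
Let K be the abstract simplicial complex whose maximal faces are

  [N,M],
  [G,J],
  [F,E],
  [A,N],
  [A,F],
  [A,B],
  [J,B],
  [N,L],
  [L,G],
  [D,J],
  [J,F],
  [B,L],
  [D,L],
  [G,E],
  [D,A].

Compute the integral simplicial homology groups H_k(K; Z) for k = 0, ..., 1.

H_0 = Z,  H_1 = Z^6.

We work with the vertex ordering A < B < D < E < F < G < J < L < M < N. The simplices of K, each written with vertices in increasing order, are:

  0-simplices (10): A, B, D, E, F, G, J, L, M, N
  1-simplices (15): AB, AD, AF, AN, BJ, BL, DJ, DL, EF, EG, FJ, GJ, GL, LN, MN

giving chain groups C_0 ≅ Z^10, C_1 ≅ Z^15.

The boundary map ∂_1: C_1 → C_0 maps an edge to its endpoints' difference, ∂[p,q] = q − p.
The resulting 10×15 matrix has rank 9, and its Smith normal form has invariant factors (1,1,1,1,1,1,1,1,1).

Reading off H_k = ker ∂_k / im ∂_{k+1}:

  H_0: rank C_0 − rank ∂_1 = 10 − 9 = 1, and the invariant factors of ∂_1 are all 1, so H_0 = Z.
  H_1: rank ker ∂_1 − rank ∂_2 = (15 − 9) − 0 = 6, and there is no ∂_2, so H_1 = Z^6.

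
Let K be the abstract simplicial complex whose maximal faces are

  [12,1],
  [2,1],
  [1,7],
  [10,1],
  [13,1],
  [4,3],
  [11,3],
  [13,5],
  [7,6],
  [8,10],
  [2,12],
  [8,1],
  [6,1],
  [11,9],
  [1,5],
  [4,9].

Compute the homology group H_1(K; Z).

H_1 = Z^5.

Fix the vertex order 1 < 2 < 3 < 4 < 5 < 6 < 7 < 8 < 9 < 10 < 11 < 12 < 13 and write every simplex with vertices in increasing order. Then dim K = 1 and the simplices of K are:

  0-simplices (13): [1], [2], [3], [4], [5], [6], [7], [8], [9], [10], [11], [12], [13]
  1-simplices (16): [1,2], [1,5], [1,6], [1,7], [1,8], [1,10], [1,12], [1,13], [2,12], [3,4], [3,11], [4,9], [5,13], [6,7], [8,10], [9,11]

giving chain groups C_0 ≅ Z^13, C_1 ≅ Z^16.

The boundary map ∂_1: C_1 → C_0 is given by ∂[p,q] = [q] − [p].
As a 13×16 matrix over Z this has rank 11, with invariant factors (1,1,1,1,1,1,1,1,1,1,1).

Computing H_k = (kernel of ∂_k) / (image of ∂_{k+1}):

  H_1: rank ker ∂_1 − rank ∂_2 = (16 − 11) − 0 = 5, and there is no ∂_2, so H_1 = Z^5.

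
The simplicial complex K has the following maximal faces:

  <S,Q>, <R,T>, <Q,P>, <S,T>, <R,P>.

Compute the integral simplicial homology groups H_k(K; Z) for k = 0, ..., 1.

Order the vertices as P < Q < R < S < T. Listing each simplex with vertices in this order, K has dimension 1 with simplices:

  0-simplices (5): P, Q, R, S, T
  1-simplices (5): PQ, PR, QS, RT, ST

giving chain groups C_0 ≅ Z^5, C_1 ≅ Z^5.

Boundary ∂_1: C_1 → C_0 is given by ∂[p,q] = [q] − [p]. For instance
  ∂QS = S − Q.
This gives a 5×5 integer matrix of rank 4; reducing to Smith normal form yields diagonal entries (1,1,1,1).

Computing H_k = (kernel of ∂_k) / (image of ∂_{k+1}):

  H_0: rank C_0 − rank ∂_1 = 5 − 4 = 1, and the invariant factors of ∂_1 are all 1, so H_0 = Z.
  H_1: rank ker ∂_1 − rank ∂_2 = (5 − 4) − 0 = 1, and there is no ∂_2, so H_1 = Z.

As a check, the Euler characteristic is 5 − 5 = 0, which agrees with 1 − 1 = 0.
(K is a triangulation of the circle S^1.)

H_0 = Z,  H_1 = Z.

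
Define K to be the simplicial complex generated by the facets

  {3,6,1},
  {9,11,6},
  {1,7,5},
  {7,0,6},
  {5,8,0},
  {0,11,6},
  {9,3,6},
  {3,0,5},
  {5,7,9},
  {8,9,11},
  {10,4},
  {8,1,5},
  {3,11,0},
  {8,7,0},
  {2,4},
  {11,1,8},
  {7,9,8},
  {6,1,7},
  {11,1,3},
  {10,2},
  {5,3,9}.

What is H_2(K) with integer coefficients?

H_2 = 0.

Take the total order 0 < 1 < 2 < 3 < 4 < 5 < 6 < 7 < 8 < 9 < 10 < 11 on the vertex set. Then K (dimension 2) consists of the simplices:

  0-simplices (12): [0], [1], [2], [3], [4], [5], [6], [7], [8], [9], [10], [11]
  1-simplices (30): (30 of them)
  2-simplices (18): (18 of them)

so the chain groups are C_0 ≅ Z^12, C_1 ≅ Z^30, C_2 ≅ Z^18.

∂_1: C_1 → C_0 sends each edge [p,q] (with p < q) to q − p.
This gives a 12×30 integer matrix of rank 10; reducing to Smith normal form yields diagonal entries (1,1,1,1,1,1,1,1,1,1).

The boundary map ∂_2: C_2 → C_1 maps a triangle to the signed sum of its edges. For instance
  ∂[0,6,11] = [6,11] − [0,11] + [0,6],
  ∂[0,3,5] = [3,5] − [0,5] + [0,3].
This gives a 30×18 integer matrix of rank 18; reducing to Smith normal form yields diagonal entries (1,1,1,1,1,1,1,1,1,1,1,1,1,1,1,1,1,2).

From H_k ≅ ker(∂_k) / im(∂_{k+1}) we obtain:

  H_2: rank ker ∂_2 − rank ∂_3 = (18 − 18) − 0 = 0, and there is no ∂_3, so H_2 ≅ 0.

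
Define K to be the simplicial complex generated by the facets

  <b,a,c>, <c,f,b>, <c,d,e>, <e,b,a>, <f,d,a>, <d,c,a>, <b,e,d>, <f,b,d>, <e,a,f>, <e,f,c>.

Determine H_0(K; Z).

H_0 = Z.

Order the vertices as a < b < c < d < e < f. Listing each simplex with vertices in this order, K has dimension 2 with simplices:

  0-simplices (6): a, b, c, d, e, f
  1-simplices (15): ab, ac, ad, ae, af, bc, bd, be, bf, cd, ce, cf, de, df, ef
  2-simplices (10): abc, abe, acd, adf, aef, bcf, bde, bdf, cde, cef

so the chain groups are C_0 ≅ Z^6, C_1 ≅ Z^15, C_2 ≅ Z^10.

Boundary ∂_1: C_1 → C_0 sends each edge [p,q] (with p < q) to q − p.
The 6×15 boundary matrix has rank 5 and Smith normal form diag(1,1,1,1,1).

Boundary ∂_2: C_2 → C_1 maps a triangle to the signed sum of its edges. For instance
  ∂abe = be − ae + ab,
  ∂cde = de − ce + cd.
As a 15×10 matrix over Z this has rank 10, with invariant factors (1,1,1,1,1,1,1,1,1,2).

Computing H_k = (kernel of ∂_k) / (image of ∂_{k+1}):

  H_0: rank C_0 − rank ∂_1 = 6 − 5 = 1, and the invariant factors of ∂_1 are all 1, so H_0 = Z.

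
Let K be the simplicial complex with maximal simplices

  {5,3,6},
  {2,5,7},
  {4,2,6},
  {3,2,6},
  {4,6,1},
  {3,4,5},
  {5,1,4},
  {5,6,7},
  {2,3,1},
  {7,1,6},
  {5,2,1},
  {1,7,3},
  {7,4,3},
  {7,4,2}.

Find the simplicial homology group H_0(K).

H_0 ≅ Z.

Order the vertices as 1 < 2 < 3 < 4 < 5 < 6 < 7. Listing each simplex with vertices in this order, K has dimension 2 with simplices:

  0-simplices (7): [1], [2], [3], [4], [5], [6], [7]
  1-simplices (21): [1,2], [1,3], [1,4], [1,5], [1,6], [1,7], [2,3], [2,4], [2,5], [2,6], [2,7], [3,4], [3,5], [3,6], [3,7], [4,5], [4,6], [4,7], [5,6], [5,7], [6,7]
  2-simplices (14): [1,2,3], [1,2,5], [1,3,7], [1,4,5], [1,4,6], [1,6,7], [2,3,6], [2,4,6], [2,4,7], [2,5,7], [3,4,5], [3,4,7], [3,5,6], [5,6,7]

so the chain groups are C_0 ≅ Z^7, C_1 ≅ Z^21, C_2 ≅ Z^14.

Boundary ∂_1: C_1 → C_0 is given by ∂[p,q] = [q] − [p].
The 7×21 boundary matrix has rank 6 and Smith normal form diag(1,1,1,1,1,1).

∂_2: C_2 → C_1 maps a triangle to the signed sum of its edges. For instance
  ∂[1,4,5] = [4,5] − [1,5] + [1,4],
  ∂[3,5,6] = [5,6] − [3,6] + [3,5].
This gives a 21×14 integer matrix of rank 13; reducing to Smith normal form yields diagonal entries (1,1,1,1,1,1,1,1,1,1,1,1,1).

From H_k ≅ ker(∂_k) / im(∂_{k+1}) we obtain:

  H_0: rank C_0 − rank ∂_1 = 7 − 6 = 1, and the invariant factors of ∂_1 are all 1, so H_0 = Z.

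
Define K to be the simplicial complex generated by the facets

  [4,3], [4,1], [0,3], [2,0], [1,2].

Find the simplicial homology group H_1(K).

H_1 = Z.

We work with the vertex ordering 0 < 1 < 2 < 3 < 4. The simplices of K, each written with vertices in increasing order, are:

  0-simplices (5): [0], [1], [2], [3], [4]
  1-simplices (5): [0,2], [0,3], [1,2], [1,4], [3,4]

Hence C_0 ≅ Z^5, C_1 ≅ Z^5.

The boundary map ∂_1: C_1 → C_0 maps an edge to its endpoints' difference, ∂[p,q] = q − p.
This gives a 5×5 integer matrix of rank 4; reducing to Smith normal form yields diagonal entries (1,1,1,1).

From H_k ≅ ker(∂_k) / im(∂_{k+1}) we obtain:

  H_1: rank ker ∂_1 − rank ∂_2 = (5 − 4) − 0 = 1, and there is no ∂_2, so H_1 = Z.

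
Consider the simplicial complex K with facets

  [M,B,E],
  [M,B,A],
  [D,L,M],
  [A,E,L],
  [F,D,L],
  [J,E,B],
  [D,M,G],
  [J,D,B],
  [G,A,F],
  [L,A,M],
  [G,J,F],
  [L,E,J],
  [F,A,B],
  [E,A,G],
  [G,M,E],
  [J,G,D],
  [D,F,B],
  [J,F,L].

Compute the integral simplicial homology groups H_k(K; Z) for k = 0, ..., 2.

We work with the vertex ordering A < B < D < E < F < G < J < L < M. The simplices of K, each written with vertices in increasing order, are:

  0-simplices (9): A, B, D, E, F, G, J, L, M
  1-simplices (27): AB, AE, AF, AG, AL, AM, BD, BE, BF, BJ, BM, DF, DG, DJ, DL, DM, EG, EJ, EL, EM, FG, FJ, FL, GJ, GM, JL, LM
  2-simplices (18): ABF, ABM, AEG, AEL, AFG, ALM, BDF, BDJ, BEJ, BEM, DFL, DGJ, DGM, DLM, EGM, EJL, FGJ, FJL

so the chain groups are C_0 ≅ Z^9, C_1 ≅ Z^27, C_2 ≅ Z^18.

∂_1: C_1 → C_0 maps an edge to its endpoints' difference, ∂[p,q] = q − p. For instance
  ∂DJ = J − D.
The resulting 9×27 matrix has rank 8, and its Smith normal form has invariant factors (1,1,1,1,1,1,1,1).

∂_2: C_2 → C_1 maps a triangle to the signed sum of its edges. For instance
  ∂AEL = EL − AL + AE,
  ∂FGJ = GJ − FJ + FG.
This gives a 27×18 integer matrix of rank 18; reducing to Smith normal form yields diagonal entries (1,1,1,1,1,1,1,1,1,1,1,1,1,1,1,1,1,2).

Reading off H_k = ker ∂_k / im ∂_{k+1}:

  H_0: rank C_0 − rank ∂_1 = 9 − 8 = 1, and the invariant factors of ∂_1 are all 1, so H_0 ≅ Z.
  H_1: rank ker ∂_1 − rank ∂_2 = (27 − 8) − 18 = 1, and ∂_2 has invariant factor 2 > 1, so H_1 ≅ Z × Z/2.
  H_2: rank ker ∂_2 − rank ∂_3 = (18 − 18) − 0 = 0, and there is no ∂_3, so H_2 ≅ 0.

(K is a triangulation of the Klein bottle.)

H_0 ≅ Z,  H_1 ≅ Z × Z/2,  H_2 = 0.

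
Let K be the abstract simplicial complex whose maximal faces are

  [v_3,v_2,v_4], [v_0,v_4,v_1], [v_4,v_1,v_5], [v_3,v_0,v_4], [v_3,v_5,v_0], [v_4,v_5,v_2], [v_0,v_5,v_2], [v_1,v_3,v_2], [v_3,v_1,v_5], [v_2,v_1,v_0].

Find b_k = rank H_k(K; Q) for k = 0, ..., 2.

b_0 = 1, b_1 = 0, b_2 = 0.

We work with the vertex ordering v_0 < v_1 < v_2 < v_3 < v_4 < v_5. The simplices of K, each written with vertices in increasing order, are:

  0-simplices (6): [v_0], [v_1], [v_2], [v_3], [v_4], [v_5]
  1-simplices (15): (15 of them)
  2-simplices (10): [v_0,v_1,v_2], [v_0,v_1,v_4], [v_0,v_2,v_5], [v_0,v_3,v_4], [v_0,v_3,v_5], [v_1,v_2,v_3], [v_1,v_3,v_5], [v_1,v_4,v_5], [v_2,v_3,v_4], [v_2,v_4,v_5]

so the chain groups are C_0 ≅ Z^6, C_1 ≅ Z^15, C_2 ≅ Z^10.

The boundary map ∂_1: C_1 → C_0 sends each edge [p,q] (with p < q) to q − p. For instance
  ∂[v_0,v_4] = [v_4] − [v_0].
The resulting 6×15 matrix has rank 5, and its Smith normal form has invariant factors (1,1,1,1,1).

Boundary ∂_2: C_2 → C_1 maps a triangle to the signed sum of its edges. For instance
  ∂[v_0,v_2,v_5] = [v_2,v_5] − [v_0,v_5] + [v_0,v_2],
  ∂[v_0,v_1,v_2] = [v_1,v_2] − [v_0,v_2] + [v_0,v_1].
The 15×10 boundary matrix has rank 10 and Smith normal form diag(1,1,1,1,1,1,1,1,1,2).

From H_k ≅ ker(∂_k) / im(∂_{k+1}) we obtain:

  H_0: rank C_0 − rank ∂_1 = 6 − 5 = 1, and the invariant factors of ∂_1 are all 1, so H_0 ≅ Z.
  H_1: rank ker ∂_1 − rank ∂_2 = (15 − 5) − 10 = 0, and ∂_2 has invariant factor 2 > 1, so H_1 ≅ Z/2.
  H_2: rank ker ∂_2 − rank ∂_3 = (10 − 10) − 0 = 0, and there is no ∂_3, so H_2 ≅ 0.

Hence the Betti numbers are b_0 = 1, b_1 = 0, b_2 = 0.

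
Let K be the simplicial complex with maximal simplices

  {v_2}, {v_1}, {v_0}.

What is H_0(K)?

Fix the vertex order v_0 < v_1 < v_2 and write every simplex with vertices in increasing order. Then dim K = 0 and the simplices of K are:

  0-simplices (3): [v_0], [v_1], [v_2]

giving chain groups C_0 ≅ Z^3.

Computing H_k = (kernel of ∂_k) / (image of ∂_{k+1}):

  H_0: rank C_0 − rank ∂_1 = 3 − 0 = 3, and there is no ∂_1, so H_0 = Z^3.

H_0 ≅ Z^3.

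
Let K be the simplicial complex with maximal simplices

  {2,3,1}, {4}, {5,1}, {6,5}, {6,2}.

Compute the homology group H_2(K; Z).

H_2 = 0.

Fix the vertex order 1 < 2 < 3 < 4 < 5 < 6 and write every simplex with vertices in increasing order. Then dim K = 2 and the simplices of K are:

  0-simplices (6): [1], [2], [3], [4], [5], [6]
  1-simplices (6): [1,2], [1,3], [1,5], [2,3], [2,6], [5,6]
  2-simplices (1): [1,2,3]

Hence C_0 ≅ Z^6, C_1 ≅ Z^6, C_2 ≅ Z^1.

The boundary map ∂_1: C_1 → C_0 is given by ∂[p,q] = [q] − [p]. For instance
  ∂[1,2] = [2] − [1].
The 6×6 boundary matrix has rank 4 and Smith normal form diag(1,1,1,1).

∂_2: C_2 → C_1 sends each 2-simplex [p,q,r] to [q,r] − [p,r] + [p,q]. For instance
  ∂[1,2,3] = [2,3] − [1,3] + [1,2].
The 6×1 boundary matrix has rank 1 and Smith normal form diag(1).

Now H_k = ker ∂_k / im ∂_{k+1}, so:

  H_2: rank ker ∂_2 − rank ∂_3 = (1 − 1) − 0 = 0, and there is no ∂_3, so H_2 ≅ 0.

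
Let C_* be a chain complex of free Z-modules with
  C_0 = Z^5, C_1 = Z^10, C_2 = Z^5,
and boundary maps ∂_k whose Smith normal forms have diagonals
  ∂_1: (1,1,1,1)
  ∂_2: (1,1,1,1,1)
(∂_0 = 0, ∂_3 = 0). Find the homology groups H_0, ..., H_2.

H_0: b_0 = 5 − 0 − 4 = 1; torsion from ∂_1 factors > 1: none. So H_0 ≅ Z.
H_1: b_1 = 10 − 4 − 5 = 1; torsion from ∂_2 factors > 1: none. So H_1 ≅ Z.
H_2: b_2 = 5 − 5 − 0 = 0; torsion from ∂_3 factors > 1: none. So H_2 ≅ 0.

H_0 ≅ Z,  H_1 ≅ Z,  H_2 = 0.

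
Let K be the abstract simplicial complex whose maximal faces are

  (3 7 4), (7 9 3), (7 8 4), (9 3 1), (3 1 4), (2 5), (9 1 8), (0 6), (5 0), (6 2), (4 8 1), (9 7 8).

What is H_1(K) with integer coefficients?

We work with the vertex ordering 0 < 1 < 2 < 3 < 4 < 5 < 6 < 7 < 8 < 9. The simplices of K, each written with vertices in increasing order, are:

  0-simplices (10): [0], [1], [2], [3], [4], [5], [6], [7], [8], [9]
  1-simplices (16): [0,5], [0,6], [1,3], [1,4], [1,8], [1,9], [2,5], [2,6], [3,4], [3,7], [3,9], [4,7], [4,8], [7,8], [7,9], [8,9]
  2-simplices (8): [1,3,4], [1,3,9], [1,4,8], [1,8,9], [3,4,7], [3,7,9], [4,7,8], [7,8,9]

Hence C_0 ≅ Z^10, C_1 ≅ Z^16, C_2 ≅ Z^8.

Boundary ∂_1: C_1 → C_0 is given by ∂[p,q] = [q] − [p].
The 10×16 boundary matrix has rank 8 and Smith normal form diag(1,1,1,1,1,1,1,1).

The boundary map ∂_2: C_2 → C_1 maps a triangle to the signed sum of its edges. For instance
  ∂[4,7,8] = [7,8] − [4,8] + [4,7],
  ∂[7,8,9] = [8,9] − [7,9] + [7,8].
The 16×8 boundary matrix has rank 7 and Smith normal form diag(1,1,1,1,1,1,1).

Computing H_k = (kernel of ∂_k) / (image of ∂_{k+1}):

  H_1: rank ker ∂_1 − rank ∂_2 = (16 − 8) − 7 = 1, and the invariant factors of ∂_2 are all 1, so H_1 ≅ Z.

(K is a triangulation of the disjoint union of the circle S^1 and the 2-sphere S^2.)

H_1 = Z.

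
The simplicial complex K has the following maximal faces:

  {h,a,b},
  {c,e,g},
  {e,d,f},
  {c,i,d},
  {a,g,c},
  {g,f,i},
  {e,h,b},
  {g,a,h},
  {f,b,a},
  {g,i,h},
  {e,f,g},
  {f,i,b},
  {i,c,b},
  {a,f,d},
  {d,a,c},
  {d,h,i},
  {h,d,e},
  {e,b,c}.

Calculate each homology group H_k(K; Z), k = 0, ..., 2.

Take the total order a < b < c < d < e < f < g < h < i on the vertex set. Then K (dimension 2) consists of the simplices:

  0-simplices (9): a, b, c, d, e, f, g, h, i
  1-simplices (27): ab, ac, ad, af, ag, ah, bc, be, bf, bh, bi, cd, ce, cg, ci, de, df, dh, di, ef, eg, eh, fg, fi, gh, gi, hi
  2-simplices (18): abf, abh, acd, acg, adf, agh, bce, bci, beh, bfi, cdi, ceg, def, deh, dhi, efg, fgi, ghi

giving chain groups C_0 ≅ Z^9, C_1 ≅ Z^27, C_2 ≅ Z^18.

The boundary map ∂_1: C_1 → C_0 sends each edge [p,q] (with p < q) to q − p. For instance
  ∂af = f − a.
This gives a 9×27 integer matrix of rank 8; reducing to Smith normal form yields diagonal entries (1,1,1,1,1,1,1,1).

∂_2: C_2 → C_1 sends each 2-simplex [p,q,r] to [q,r] − [p,r] + [p,q]. For instance
  ∂ghi = hi − gi + gh,
  ∂acg = cg − ag + ac.
As a 27×18 matrix over Z this has rank 17, with invariant factors (1,1,1,1,1,1,1,1,1,1,1,1,1,1,1,1,1).

Reading off H_k = ker ∂_k / im ∂_{k+1}:

  H_0: rank C_0 − rank ∂_1 = 9 − 8 = 1, and the invariant factors of ∂_1 are all 1, so H_0 ≅ Z.
  H_1: rank ker ∂_1 − rank ∂_2 = (27 − 8) − 17 = 2, and the invariant factors of ∂_2 are all 1, so H_1 ≅ Z^2.
  H_2: rank ker ∂_2 − rank ∂_3 = (18 − 17) − 0 = 1, and there is no ∂_3, so H_2 ≅ Z.

H_0 = Z,  H_1 = Z^2,  H_2 = Z.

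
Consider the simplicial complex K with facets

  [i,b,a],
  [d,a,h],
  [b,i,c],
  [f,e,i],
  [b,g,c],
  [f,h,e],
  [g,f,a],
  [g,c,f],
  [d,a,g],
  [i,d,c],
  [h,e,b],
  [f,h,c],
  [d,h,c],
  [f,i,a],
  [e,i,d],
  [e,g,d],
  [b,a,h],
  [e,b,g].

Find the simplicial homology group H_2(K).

Order the vertices as a < b < c < d < e < f < g < h < i. Listing each simplex with vertices in this order, K has dimension 2 with simplices:

  0-simplices (9): a, b, c, d, e, f, g, h, i
  1-simplices (27): ab, ad, af, ag, ah, ai, bc, be, bg, bh, bi, cd, cf, cg, ch, ci, de, dg, dh, di, ef, eg, eh, ei, fg, fh, fi
  2-simplices (18): abh, abi, adg, adh, afg, afi, bcg, bci, beg, beh, cdh, cdi, cfg, cfh, deg, dei, efh, efi

giving chain groups C_0 ≅ Z^9, C_1 ≅ Z^27, C_2 ≅ Z^18.

∂_1: C_1 → C_0 sends each edge [p,q] (with p < q) to q − p.
The 9×27 boundary matrix has rank 8 and Smith normal form diag(1,1,1,1,1,1,1,1).

The boundary map ∂_2: C_2 → C_1 sends each 2-simplex [p,q,r] to [q,r] − [p,r] + [p,q]. For instance
  ∂beh = eh − bh + be,
  ∂adh = dh − ah + ad.
As a 27×18 matrix over Z this has rank 17, with invariant factors (1,1,1,1,1,1,1,1,1,1,1,1,1,1,1,1,1).

Now H_k = ker ∂_k / im ∂_{k+1}, so:

  H_2: rank ker ∂_2 − rank ∂_3 = (18 − 17) − 0 = 1, and there is no ∂_3, so H_2 = Z.

(K is a triangulation of the torus T^2.)

H_2 ≅ Z.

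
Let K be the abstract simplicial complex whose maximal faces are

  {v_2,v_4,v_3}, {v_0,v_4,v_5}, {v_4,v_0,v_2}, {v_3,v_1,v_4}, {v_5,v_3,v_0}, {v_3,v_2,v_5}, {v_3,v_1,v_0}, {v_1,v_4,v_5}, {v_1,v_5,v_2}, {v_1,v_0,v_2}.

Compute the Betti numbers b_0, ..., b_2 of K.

b_0 = 1, b_1 = 0, b_2 = 0.

Take the total order v_0 < v_1 < v_2 < v_3 < v_4 < v_5 on the vertex set. Then K (dimension 2) consists of the simplices:

  0-simplices (6): [v_0], [v_1], [v_2], [v_3], [v_4], [v_5]
  1-simplices (15): (15 of them)
  2-simplices (10): [v_0,v_1,v_2], [v_0,v_1,v_3], [v_0,v_2,v_4], [v_0,v_3,v_5], [v_0,v_4,v_5], [v_1,v_2,v_5], [v_1,v_3,v_4], [v_1,v_4,v_5], [v_2,v_3,v_4], [v_2,v_3,v_5]

so the chain groups are C_0 ≅ Z^6, C_1 ≅ Z^15, C_2 ≅ Z^10.

Boundary ∂_1: C_1 → C_0 maps an edge to its endpoints' difference, ∂[p,q] = q − p. For instance
  ∂[v_0,v_2] = [v_2] − [v_0].
As a 6×15 matrix over Z this has rank 5, with invariant factors (1,1,1,1,1).

The boundary map ∂_2: C_2 → C_1 sends each 2-simplex [p,q,r] to [q,r] − [p,r] + [p,q]. For instance
  ∂[v_0,v_4,v_5] = [v_4,v_5] − [v_0,v_5] + [v_0,v_4],
  ∂[v_0,v_3,v_5] = [v_3,v_5] − [v_0,v_5] + [v_0,v_3].
The 15×10 boundary matrix has rank 10 and Smith normal form diag(1,1,1,1,1,1,1,1,1,2).

From H_k ≅ ker(∂_k) / im(∂_{k+1}) we obtain:

  H_0: rank C_0 − rank ∂_1 = 6 − 5 = 1, and the invariant factors of ∂_1 are all 1, so H_0 ≅ Z.
  H_1: rank ker ∂_1 − rank ∂_2 = (15 − 5) − 10 = 0, and ∂_2 has invariant factor 2 > 1, so H_1 ≅ Z/2.
  H_2: rank ker ∂_2 − rank ∂_3 = (10 − 10) − 0 = 0, and there is no ∂_3, so H_2 ≅ 0.

(K is a triangulation of the real projective plane RP^2.)

Hence the Betti numbers are b_0 = 1, b_1 = 0, b_2 = 0.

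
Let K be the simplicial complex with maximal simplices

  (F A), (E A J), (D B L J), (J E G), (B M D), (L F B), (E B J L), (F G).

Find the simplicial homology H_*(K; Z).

Take the total order A < B < D < E < F < G < J < L < M on the vertex set. Then K (dimension 3) consists of the simplices:

  0-simplices (9): A, B, D, E, F, G, J, L, M
  1-simplices (19): AE, AF, AJ, BD, BE, BF, BJ, BL, BM, DJ, DL, DM, EG, EJ, EL, FG, FL, GJ, JL
  2-simplices (11): AEJ, BDJ, BDL, BDM, BEJ, BEL, BFL, BJL, DJL, EGJ, EJL
  3-simplices (2): BDJL, BEJL

giving chain groups C_0 ≅ Z^9, C_1 ≅ Z^19, C_2 ≅ Z^11, C_3 ≅ Z^2.

Boundary ∂_1: C_1 → C_0 maps an edge to its endpoints' difference, ∂[p,q] = q − p.
The resulting 9×19 matrix has rank 8, and its Smith normal form has invariant factors (1,1,1,1,1,1,1,1).

∂_2: C_2 → C_1 maps a triangle to the signed sum of its edges. For instance
  ∂DJL = JL − DL + DJ,
  ∂BDM = DM − BM + BD.
The resulting 19×11 matrix has rank 9, and its Smith normal form has invariant factors (1,1,1,1,1,1,1,1,1).

The boundary map ∂_3: C_3 → C_2 sends each 3-simplex σ to the alternating sum Σ_i (−1)^i (σ with its i-th vertex removed). For instance
  ∂BDJL = DJL − BJL + BDL − BDJ,
  ∂BEJL = EJL − BJL + BEL − BEJ.
The resulting 11×2 matrix has rank 2, and its Smith normal form has invariant factors (1,1).

From H_k ≅ ker(∂_k) / im(∂_{k+1}) we obtain:

  H_0: rank C_0 − rank ∂_1 = 9 − 8 = 1, and the invariant factors of ∂_1 are all 1, so H_0 ≅ Z.
  H_1: rank ker ∂_1 − rank ∂_2 = (19 − 8) − 9 = 2, and the invariant factors of ∂_2 are all 1, so H_1 ≅ Z^2.
  H_2: rank ker ∂_2 − rank ∂_3 = (11 − 9) − 2 = 0, and the invariant factors of ∂_3 are all 1, so H_2 ≅ 0.
  H_3: rank ker ∂_3 − rank ∂_4 = (2 − 2) − 0 = 0, and there is no ∂_4, so H_3 ≅ 0.

H_0 = Z,  H_1 = Z^2,  H_2 = 0,  H_3 = 0.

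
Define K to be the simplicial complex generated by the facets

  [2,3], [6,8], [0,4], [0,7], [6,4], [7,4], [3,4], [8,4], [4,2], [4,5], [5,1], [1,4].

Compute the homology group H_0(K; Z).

K has 9 vertices, 12 edges.
rank ∂_0 = 0, rank ∂_1 = 8 ⇒ b_0 = 9 − 0 − 8 = 1; all invariant factors of ∂_1 are 1 so no torsion. So H_0 ≅ Z.

H_0 ≅ Z.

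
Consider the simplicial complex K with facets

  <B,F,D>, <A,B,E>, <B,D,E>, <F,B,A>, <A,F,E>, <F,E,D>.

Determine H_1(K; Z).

K has 5 vertices, 9 edges, 6 triangles.
rank ∂_1 = 4, rank ∂_2 = 5 ⇒ b_1 = 9 − 4 − 5 = 0; all invariant factors of ∂_2 are 1 so no torsion. So H_1 = 0.

H_1 ≅ 0.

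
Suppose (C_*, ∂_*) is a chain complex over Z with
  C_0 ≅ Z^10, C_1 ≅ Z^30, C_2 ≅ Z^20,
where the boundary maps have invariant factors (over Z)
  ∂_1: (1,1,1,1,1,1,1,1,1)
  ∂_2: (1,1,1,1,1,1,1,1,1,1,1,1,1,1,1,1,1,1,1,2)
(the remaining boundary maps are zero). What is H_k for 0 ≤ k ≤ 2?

H_0: b_0 = 10 − 0 − 9 = 1; torsion from ∂_1 factors > 1: none. So H_0 = Z.
H_1: b_1 = 30 − 9 − 20 = 1; torsion from ∂_2 factors > 1: [2]. So H_1 = Z ⊕ Z/2.
H_2: b_2 = 20 − 20 − 0 = 0; torsion from ∂_3 factors > 1: none. So H_2 = 0.

H_0 = Z,  H_1 = Z ⊕ Z/2,  H_2 = 0.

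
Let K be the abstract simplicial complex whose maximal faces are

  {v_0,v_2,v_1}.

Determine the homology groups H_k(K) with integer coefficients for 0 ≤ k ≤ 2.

H_0 = Z,  H_1 = 0,  H_2 = 0.

Take the total order v_0 < v_1 < v_2 on the vertex set. Then K (dimension 2) consists of the simplices:

  0-simplices (3): [v_0], [v_1], [v_2]
  1-simplices (3): [v_0,v_1], [v_0,v_2], [v_1,v_2]
  2-simplices (1): [v_0,v_1,v_2]

so the chain groups are C_0 ≅ Z^3, C_1 ≅ Z^3, C_2 ≅ Z^1.

∂_1: C_1 → C_0 sends each edge [p,q] (with p < q) to q − p. For instance
  ∂[v_1,v_2] = [v_2] − [v_1].
The 3×3 boundary matrix has rank 2 and Smith normal form diag(1,1).

∂_2: C_2 → C_1 acts by ∂[p,q,r] = [q,r] − [p,r] + [p,q]. For instance
  ∂[v_0,v_1,v_2] = [v_1,v_2] − [v_0,v_2] + [v_0,v_1].
As a 3×1 matrix over Z this has rank 1, with invariant factors (1).

Now H_k = ker ∂_k / im ∂_{k+1}, so:

  H_0: rank C_0 − rank ∂_1 = 3 − 2 = 1, and the invariant factors of ∂_1 are all 1, so H_0 = Z.
  H_1: rank ker ∂_1 − rank ∂_2 = (3 − 2) − 1 = 0, and the invariant factors of ∂_2 are all 1, so H_1 = 0.
  H_2: rank ker ∂_2 − rank ∂_3 = (1 − 1) − 0 = 0, and there is no ∂_3, so H_2 = 0.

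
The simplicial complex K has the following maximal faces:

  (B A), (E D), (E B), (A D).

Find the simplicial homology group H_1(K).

H_1 = Z.

Take the total order A < B < D < E on the vertex set. Then K (dimension 1) consists of the simplices:

  0-simplices (4): A, B, D, E
  1-simplices (4): AB, AD, BE, DE

so the chain groups are C_0 ≅ Z^4, C_1 ≅ Z^4.

The boundary map ∂_1: C_1 → C_0 maps an edge to its endpoints' difference, ∂[p,q] = q − p. For instance
  ∂DE = E − D.
The 4×4 boundary matrix has rank 3 and Smith normal form diag(1,1,1).

Now H_k = ker ∂_k / im ∂_{k+1}, so:

  H_1: rank ker ∂_1 − rank ∂_2 = (4 − 3) − 0 = 1, and there is no ∂_2, so H_1 ≅ Z.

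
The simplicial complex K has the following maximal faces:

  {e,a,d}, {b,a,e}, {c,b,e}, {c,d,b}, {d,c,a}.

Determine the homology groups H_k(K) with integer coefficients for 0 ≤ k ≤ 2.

H_0 ≅ Z,  H_1 ≅ Z,  H_2 = 0.

Fix the vertex order a < b < c < d < e and write every simplex with vertices in increasing order. Then dim K = 2 and the simplices of K are:

  0-simplices (5): a, b, c, d, e
  1-simplices (10): ab, ac, ad, ae, bc, bd, be, cd, ce, de
  2-simplices (5): abe, acd, ade, bcd, bce

giving chain groups C_0 ≅ Z^5, C_1 ≅ Z^10, C_2 ≅ Z^5.

The boundary map ∂_1: C_1 → C_0 is given by ∂[p,q] = [q] − [p]. For instance
  ∂ad = d − a.
This gives a 5×10 integer matrix of rank 4; reducing to Smith normal form yields diagonal entries (1,1,1,1).

Boundary ∂_2: C_2 → C_1 acts by ∂[p,q,r] = [q,r] − [p,r] + [p,q]. For instance
  ∂bcd = cd − bd + bc,
  ∂ade = de − ae + ad.
The resulting 10×5 matrix has rank 5, and its Smith normal form has invariant factors (1,1,1,1,1).

Computing H_k = (kernel of ∂_k) / (image of ∂_{k+1}):

  H_0: rank C_0 − rank ∂_1 = 5 − 4 = 1, and the invariant factors of ∂_1 are all 1, so H_0 = Z.
  H_1: rank ker ∂_1 − rank ∂_2 = (10 − 4) − 5 = 1, and the invariant factors of ∂_2 are all 1, so H_1 = Z.
  H_2: rank ker ∂_2 − rank ∂_3 = (5 − 5) − 0 = 0, and there is no ∂_3, so H_2 = 0.

(K is a triangulation of the Möbius band.)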